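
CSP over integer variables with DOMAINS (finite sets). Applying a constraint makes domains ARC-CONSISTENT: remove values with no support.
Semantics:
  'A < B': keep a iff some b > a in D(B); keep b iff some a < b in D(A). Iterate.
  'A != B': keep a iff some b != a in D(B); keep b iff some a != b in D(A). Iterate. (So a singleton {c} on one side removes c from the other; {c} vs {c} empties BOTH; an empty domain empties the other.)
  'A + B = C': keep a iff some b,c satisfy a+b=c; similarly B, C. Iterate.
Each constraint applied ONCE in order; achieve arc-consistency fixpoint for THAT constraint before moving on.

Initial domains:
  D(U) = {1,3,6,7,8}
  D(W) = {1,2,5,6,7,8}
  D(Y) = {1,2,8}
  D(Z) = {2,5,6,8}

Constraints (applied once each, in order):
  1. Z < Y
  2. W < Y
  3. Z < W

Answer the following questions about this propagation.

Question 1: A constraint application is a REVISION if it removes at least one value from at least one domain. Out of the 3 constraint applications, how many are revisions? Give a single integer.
Constraint 1 (Z < Y) on D(Z)={2,5,6,8} D(Y)={1,2,8}: Z {2,5,6,8}->{2,5,6}; Y {1,2,8}->{8} => REVISION
Constraint 2 (W < Y) on D(W)={1,2,5,6,7,8} D(Y)={8}: W {1,2,5,6,7,8}->{1,2,5,6,7} => REVISION
Constraint 3 (Z < W) on D(Z)={2,5,6} D(W)={1,2,5,6,7}: W {1,2,5,6,7}->{5,6,7} => REVISION
Total revisions = 3

Answer: 3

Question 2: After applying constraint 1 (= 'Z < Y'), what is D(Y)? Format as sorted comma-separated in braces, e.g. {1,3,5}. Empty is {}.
Answer: {8}

Derivation:
Constraint 1 (Z < Y) on D(Z)={2,5,6,8} D(Y)={1,2,8}: Z {2,5,6,8}->{2,5,6}; Y {1,2,8}->{8}
So after constraint 1: D(Y) = {8}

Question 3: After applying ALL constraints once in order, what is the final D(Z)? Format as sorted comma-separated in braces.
Constraint 1 (Z < Y) on D(Z)={2,5,6,8} D(Y)={1,2,8}: Z {2,5,6,8}->{2,5,6}; Y {1,2,8}->{8}
Constraint 2 (W < Y) on D(W)={1,2,5,6,7,8} D(Y)={8}: W {1,2,5,6,7,8}->{1,2,5,6,7}
Constraint 3 (Z < W) on D(Z)={2,5,6} D(W)={1,2,5,6,7}: W {1,2,5,6,7}->{5,6,7}
So after all 3 constraints: D(Z) = {2,5,6}

Answer: {2,5,6}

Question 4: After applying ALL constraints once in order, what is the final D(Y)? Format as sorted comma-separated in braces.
Constraint 1 (Z < Y) on D(Z)={2,5,6,8} D(Y)={1,2,8}: Z {2,5,6,8}->{2,5,6}; Y {1,2,8}->{8}
Constraint 2 (W < Y) on D(W)={1,2,5,6,7,8} D(Y)={8}: W {1,2,5,6,7,8}->{1,2,5,6,7}
Constraint 3 (Z < W) on D(Z)={2,5,6} D(W)={1,2,5,6,7}: W {1,2,5,6,7}->{5,6,7}
So after all 3 constraints: D(Y) = {8}

Answer: {8}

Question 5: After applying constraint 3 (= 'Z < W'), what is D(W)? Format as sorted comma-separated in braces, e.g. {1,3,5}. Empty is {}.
Answer: {5,6,7}

Derivation:
Constraint 1 (Z < Y) on D(Z)={2,5,6,8} D(Y)={1,2,8}: Z {2,5,6,8}->{2,5,6}; Y {1,2,8}->{8}
Constraint 2 (W < Y) on D(W)={1,2,5,6,7,8} D(Y)={8}: W {1,2,5,6,7,8}->{1,2,5,6,7}
Constraint 3 (Z < W) on D(Z)={2,5,6} D(W)={1,2,5,6,7}: W {1,2,5,6,7}->{5,6,7}
So after constraint 3: D(W) = {5,6,7}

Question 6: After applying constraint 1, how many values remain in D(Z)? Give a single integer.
Answer: 3

Derivation:
Constraint 1 (Z < Y) on D(Z)={2,5,6,8} D(Y)={1,2,8}: Z {2,5,6,8}->{2,5,6}; Y {1,2,8}->{8}
So after constraint 1: D(Z)={2,5,6}, size = 3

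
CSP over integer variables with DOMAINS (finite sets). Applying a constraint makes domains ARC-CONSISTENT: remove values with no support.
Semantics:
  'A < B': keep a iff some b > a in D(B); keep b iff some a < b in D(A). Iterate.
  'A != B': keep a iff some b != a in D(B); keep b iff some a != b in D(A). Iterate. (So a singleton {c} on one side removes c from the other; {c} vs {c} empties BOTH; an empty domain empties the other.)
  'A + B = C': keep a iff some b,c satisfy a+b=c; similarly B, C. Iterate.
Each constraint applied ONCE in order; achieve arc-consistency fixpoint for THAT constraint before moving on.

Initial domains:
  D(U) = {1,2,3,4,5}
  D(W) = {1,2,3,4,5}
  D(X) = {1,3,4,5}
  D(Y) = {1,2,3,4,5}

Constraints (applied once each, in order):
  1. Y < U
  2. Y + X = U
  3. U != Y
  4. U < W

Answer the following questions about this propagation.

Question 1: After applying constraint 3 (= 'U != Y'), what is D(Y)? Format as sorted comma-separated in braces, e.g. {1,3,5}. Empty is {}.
Constraint 1 (Y < U) on D(Y)={1,2,3,4,5} D(U)={1,2,3,4,5}: Y {1,2,3,4,5}->{1,2,3,4}; U {1,2,3,4,5}->{2,3,4,5}
Constraint 2 (Y + X = U) on D(Y)={1,2,3,4} D(X)={1,3,4,5} D(U)={2,3,4,5}: X {1,3,4,5}->{1,3,4}
Constraint 3 (U != Y) on D(U)={2,3,4,5} D(Y)={1,2,3,4}: no change
So after constraint 3: D(Y) = {1,2,3,4}

Answer: {1,2,3,4}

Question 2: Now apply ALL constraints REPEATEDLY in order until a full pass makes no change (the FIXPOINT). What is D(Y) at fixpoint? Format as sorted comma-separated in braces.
pass 0 (initial): D(Y)={1,2,3,4,5}
pass 1: U {1,2,3,4,5}->{2,3,4}; W {1,2,3,4,5}->{3,4,5}; X {1,3,4,5}->{1,3,4}; Y {1,2,3,4,5}->{1,2,3,4}
pass 2: X {1,3,4}->{1,3}; Y {1,2,3,4}->{1,2,3}
pass 3: no change
Fixpoint after 3 passes: D(Y) = {1,2,3}

Answer: {1,2,3}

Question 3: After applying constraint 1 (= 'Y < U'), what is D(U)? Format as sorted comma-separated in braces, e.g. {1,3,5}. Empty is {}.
Answer: {2,3,4,5}

Derivation:
Constraint 1 (Y < U) on D(Y)={1,2,3,4,5} D(U)={1,2,3,4,5}: Y {1,2,3,4,5}->{1,2,3,4}; U {1,2,3,4,5}->{2,3,4,5}
So after constraint 1: D(U) = {2,3,4,5}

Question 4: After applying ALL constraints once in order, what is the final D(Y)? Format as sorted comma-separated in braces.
Constraint 1 (Y < U) on D(Y)={1,2,3,4,5} D(U)={1,2,3,4,5}: Y {1,2,3,4,5}->{1,2,3,4}; U {1,2,3,4,5}->{2,3,4,5}
Constraint 2 (Y + X = U) on D(Y)={1,2,3,4} D(X)={1,3,4,5} D(U)={2,3,4,5}: X {1,3,4,5}->{1,3,4}
Constraint 3 (U != Y) on D(U)={2,3,4,5} D(Y)={1,2,3,4}: no change
Constraint 4 (U < W) on D(U)={2,3,4,5} D(W)={1,2,3,4,5}: U {2,3,4,5}->{2,3,4}; W {1,2,3,4,5}->{3,4,5}
So after all 4 constraints: D(Y) = {1,2,3,4}

Answer: {1,2,3,4}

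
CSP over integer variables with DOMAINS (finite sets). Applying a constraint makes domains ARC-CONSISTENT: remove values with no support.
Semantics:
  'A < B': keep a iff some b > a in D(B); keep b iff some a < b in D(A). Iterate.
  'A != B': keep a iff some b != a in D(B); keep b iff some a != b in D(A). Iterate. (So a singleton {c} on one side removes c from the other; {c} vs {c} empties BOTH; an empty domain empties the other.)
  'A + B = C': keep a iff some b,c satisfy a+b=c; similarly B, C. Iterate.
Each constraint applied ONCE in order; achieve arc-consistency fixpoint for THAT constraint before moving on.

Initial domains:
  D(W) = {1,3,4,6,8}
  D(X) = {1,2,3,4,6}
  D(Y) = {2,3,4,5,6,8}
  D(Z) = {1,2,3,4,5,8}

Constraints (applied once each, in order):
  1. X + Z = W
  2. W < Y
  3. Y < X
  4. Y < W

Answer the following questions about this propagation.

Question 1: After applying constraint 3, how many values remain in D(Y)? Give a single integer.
Answer: 2

Derivation:
Constraint 1 (X + Z = W) on D(X)={1,2,3,4,6} D(Z)={1,2,3,4,5,8} D(W)={1,3,4,6,8}: Z {1,2,3,4,5,8}->{1,2,3,4,5}; W {1,3,4,6,8}->{3,4,6,8}
Constraint 2 (W < Y) on D(W)={3,4,6,8} D(Y)={2,3,4,5,6,8}: W {3,4,6,8}->{3,4,6}; Y {2,3,4,5,6,8}->{4,5,6,8}
Constraint 3 (Y < X) on D(Y)={4,5,6,8} D(X)={1,2,3,4,6}: Y {4,5,6,8}->{4,5}; X {1,2,3,4,6}->{6}
So after constraint 3: D(Y)={4,5}, size = 2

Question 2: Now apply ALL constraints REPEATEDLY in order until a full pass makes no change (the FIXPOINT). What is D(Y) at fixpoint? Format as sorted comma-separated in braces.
Answer: {}

Derivation:
pass 0 (initial): D(Y)={2,3,4,5,6,8}
pass 1: W {1,3,4,6,8}->{6}; X {1,2,3,4,6}->{6}; Y {2,3,4,5,6,8}->{4,5}; Z {1,2,3,4,5,8}->{1,2,3,4,5}
pass 2: W {6}->{}; X {6}->{}; Y {4,5}->{}; Z {1,2,3,4,5}->{}
pass 3: no change
Fixpoint after 3 passes: D(Y) = {}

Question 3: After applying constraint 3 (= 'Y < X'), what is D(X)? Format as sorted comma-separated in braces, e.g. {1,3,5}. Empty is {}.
Answer: {6}

Derivation:
Constraint 1 (X + Z = W) on D(X)={1,2,3,4,6} D(Z)={1,2,3,4,5,8} D(W)={1,3,4,6,8}: Z {1,2,3,4,5,8}->{1,2,3,4,5}; W {1,3,4,6,8}->{3,4,6,8}
Constraint 2 (W < Y) on D(W)={3,4,6,8} D(Y)={2,3,4,5,6,8}: W {3,4,6,8}->{3,4,6}; Y {2,3,4,5,6,8}->{4,5,6,8}
Constraint 3 (Y < X) on D(Y)={4,5,6,8} D(X)={1,2,3,4,6}: Y {4,5,6,8}->{4,5}; X {1,2,3,4,6}->{6}
So after constraint 3: D(X) = {6}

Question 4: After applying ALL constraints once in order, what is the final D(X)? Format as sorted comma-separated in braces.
Answer: {6}

Derivation:
Constraint 1 (X + Z = W) on D(X)={1,2,3,4,6} D(Z)={1,2,3,4,5,8} D(W)={1,3,4,6,8}: Z {1,2,3,4,5,8}->{1,2,3,4,5}; W {1,3,4,6,8}->{3,4,6,8}
Constraint 2 (W < Y) on D(W)={3,4,6,8} D(Y)={2,3,4,5,6,8}: W {3,4,6,8}->{3,4,6}; Y {2,3,4,5,6,8}->{4,5,6,8}
Constraint 3 (Y < X) on D(Y)={4,5,6,8} D(X)={1,2,3,4,6}: Y {4,5,6,8}->{4,5}; X {1,2,3,4,6}->{6}
Constraint 4 (Y < W) on D(Y)={4,5} D(W)={3,4,6}: W {3,4,6}->{6}
So after all 4 constraints: D(X) = {6}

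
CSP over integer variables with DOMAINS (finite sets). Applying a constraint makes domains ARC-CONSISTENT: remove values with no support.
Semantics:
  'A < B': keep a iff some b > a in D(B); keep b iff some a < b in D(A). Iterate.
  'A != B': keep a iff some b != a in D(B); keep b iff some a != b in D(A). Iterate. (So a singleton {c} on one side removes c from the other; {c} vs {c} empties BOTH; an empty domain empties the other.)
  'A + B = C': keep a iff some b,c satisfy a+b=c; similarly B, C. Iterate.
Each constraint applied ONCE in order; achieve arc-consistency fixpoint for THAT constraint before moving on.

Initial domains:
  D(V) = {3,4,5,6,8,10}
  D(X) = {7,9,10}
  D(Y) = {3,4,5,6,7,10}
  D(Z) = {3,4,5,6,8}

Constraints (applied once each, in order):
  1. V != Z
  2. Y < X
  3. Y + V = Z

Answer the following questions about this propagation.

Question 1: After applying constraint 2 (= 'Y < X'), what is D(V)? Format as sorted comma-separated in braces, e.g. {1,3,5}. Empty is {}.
Answer: {3,4,5,6,8,10}

Derivation:
Constraint 1 (V != Z) on D(V)={3,4,5,6,8,10} D(Z)={3,4,5,6,8}: no change
Constraint 2 (Y < X) on D(Y)={3,4,5,6,7,10} D(X)={7,9,10}: Y {3,4,5,6,7,10}->{3,4,5,6,7}
So after constraint 2: D(V) = {3,4,5,6,8,10}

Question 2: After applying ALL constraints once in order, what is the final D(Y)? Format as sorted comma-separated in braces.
Answer: {3,4,5}

Derivation:
Constraint 1 (V != Z) on D(V)={3,4,5,6,8,10} D(Z)={3,4,5,6,8}: no change
Constraint 2 (Y < X) on D(Y)={3,4,5,6,7,10} D(X)={7,9,10}: Y {3,4,5,6,7,10}->{3,4,5,6,7}
Constraint 3 (Y + V = Z) on D(Y)={3,4,5,6,7} D(V)={3,4,5,6,8,10} D(Z)={3,4,5,6,8}: Y {3,4,5,6,7}->{3,4,5}; V {3,4,5,6,8,10}->{3,4,5}; Z {3,4,5,6,8}->{6,8}
So after all 3 constraints: D(Y) = {3,4,5}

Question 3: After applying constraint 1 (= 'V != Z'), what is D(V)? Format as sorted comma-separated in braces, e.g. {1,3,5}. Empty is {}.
Answer: {3,4,5,6,8,10}

Derivation:
Constraint 1 (V != Z) on D(V)={3,4,5,6,8,10} D(Z)={3,4,5,6,8}: no change
So after constraint 1: D(V) = {3,4,5,6,8,10}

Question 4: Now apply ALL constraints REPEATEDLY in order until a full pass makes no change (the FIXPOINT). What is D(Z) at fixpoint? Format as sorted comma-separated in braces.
pass 0 (initial): D(Z)={3,4,5,6,8}
pass 1: V {3,4,5,6,8,10}->{3,4,5}; Y {3,4,5,6,7,10}->{3,4,5}; Z {3,4,5,6,8}->{6,8}
pass 2: no change
Fixpoint after 2 passes: D(Z) = {6,8}

Answer: {6,8}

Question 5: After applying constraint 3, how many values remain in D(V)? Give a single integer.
Answer: 3

Derivation:
Constraint 1 (V != Z) on D(V)={3,4,5,6,8,10} D(Z)={3,4,5,6,8}: no change
Constraint 2 (Y < X) on D(Y)={3,4,5,6,7,10} D(X)={7,9,10}: Y {3,4,5,6,7,10}->{3,4,5,6,7}
Constraint 3 (Y + V = Z) on D(Y)={3,4,5,6,7} D(V)={3,4,5,6,8,10} D(Z)={3,4,5,6,8}: Y {3,4,5,6,7}->{3,4,5}; V {3,4,5,6,8,10}->{3,4,5}; Z {3,4,5,6,8}->{6,8}
So after constraint 3: D(V)={3,4,5}, size = 3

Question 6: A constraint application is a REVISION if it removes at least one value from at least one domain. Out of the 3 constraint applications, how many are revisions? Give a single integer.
Answer: 2

Derivation:
Constraint 1 (V != Z) on D(V)={3,4,5,6,8,10} D(Z)={3,4,5,6,8}: no change => not a revision
Constraint 2 (Y < X) on D(Y)={3,4,5,6,7,10} D(X)={7,9,10}: Y {3,4,5,6,7,10}->{3,4,5,6,7} => REVISION
Constraint 3 (Y + V = Z) on D(Y)={3,4,5,6,7} D(V)={3,4,5,6,8,10} D(Z)={3,4,5,6,8}: Y {3,4,5,6,7}->{3,4,5}; V {3,4,5,6,8,10}->{3,4,5}; Z {3,4,5,6,8}->{6,8} => REVISION
Total revisions = 2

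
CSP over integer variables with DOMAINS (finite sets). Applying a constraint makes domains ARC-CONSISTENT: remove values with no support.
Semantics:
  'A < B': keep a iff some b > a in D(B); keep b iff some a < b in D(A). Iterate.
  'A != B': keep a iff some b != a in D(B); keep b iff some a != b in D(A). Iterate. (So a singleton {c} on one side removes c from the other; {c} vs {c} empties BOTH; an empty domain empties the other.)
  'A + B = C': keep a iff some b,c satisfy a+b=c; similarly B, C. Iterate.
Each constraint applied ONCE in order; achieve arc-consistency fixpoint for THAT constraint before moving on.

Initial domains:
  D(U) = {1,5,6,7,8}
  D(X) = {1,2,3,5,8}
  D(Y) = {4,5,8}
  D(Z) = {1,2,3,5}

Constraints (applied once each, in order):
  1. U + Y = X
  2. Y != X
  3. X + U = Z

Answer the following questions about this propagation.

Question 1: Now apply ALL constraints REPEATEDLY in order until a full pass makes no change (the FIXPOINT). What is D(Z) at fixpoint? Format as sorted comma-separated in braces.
Answer: {}

Derivation:
pass 0 (initial): D(Z)={1,2,3,5}
pass 1: U {1,5,6,7,8}->{}; X {1,2,3,5,8}->{}; Y {4,5,8}->{4}; Z {1,2,3,5}->{}
pass 2: Y {4}->{}
pass 3: no change
Fixpoint after 3 passes: D(Z) = {}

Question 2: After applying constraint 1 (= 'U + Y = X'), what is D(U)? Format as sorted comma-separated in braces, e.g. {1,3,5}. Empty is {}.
Answer: {1}

Derivation:
Constraint 1 (U + Y = X) on D(U)={1,5,6,7,8} D(Y)={4,5,8} D(X)={1,2,3,5,8}: U {1,5,6,7,8}->{1}; Y {4,5,8}->{4}; X {1,2,3,5,8}->{5}
So after constraint 1: D(U) = {1}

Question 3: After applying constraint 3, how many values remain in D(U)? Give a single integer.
Answer: 0

Derivation:
Constraint 1 (U + Y = X) on D(U)={1,5,6,7,8} D(Y)={4,5,8} D(X)={1,2,3,5,8}: U {1,5,6,7,8}->{1}; Y {4,5,8}->{4}; X {1,2,3,5,8}->{5}
Constraint 2 (Y != X) on D(Y)={4} D(X)={5}: no change
Constraint 3 (X + U = Z) on D(X)={5} D(U)={1} D(Z)={1,2,3,5}: X {5}->{}; U {1}->{}; Z {1,2,3,5}->{}
So after constraint 3: D(U)={}, size = 0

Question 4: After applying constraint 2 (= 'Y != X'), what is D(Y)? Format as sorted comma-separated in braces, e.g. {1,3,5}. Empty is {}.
Constraint 1 (U + Y = X) on D(U)={1,5,6,7,8} D(Y)={4,5,8} D(X)={1,2,3,5,8}: U {1,5,6,7,8}->{1}; Y {4,5,8}->{4}; X {1,2,3,5,8}->{5}
Constraint 2 (Y != X) on D(Y)={4} D(X)={5}: no change
So after constraint 2: D(Y) = {4}

Answer: {4}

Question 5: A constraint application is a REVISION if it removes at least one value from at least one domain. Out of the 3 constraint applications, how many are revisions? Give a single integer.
Constraint 1 (U + Y = X) on D(U)={1,5,6,7,8} D(Y)={4,5,8} D(X)={1,2,3,5,8}: U {1,5,6,7,8}->{1}; Y {4,5,8}->{4}; X {1,2,3,5,8}->{5} => REVISION
Constraint 2 (Y != X) on D(Y)={4} D(X)={5}: no change => not a revision
Constraint 3 (X + U = Z) on D(X)={5} D(U)={1} D(Z)={1,2,3,5}: X {5}->{}; U {1}->{}; Z {1,2,3,5}->{} => REVISION
Total revisions = 2

Answer: 2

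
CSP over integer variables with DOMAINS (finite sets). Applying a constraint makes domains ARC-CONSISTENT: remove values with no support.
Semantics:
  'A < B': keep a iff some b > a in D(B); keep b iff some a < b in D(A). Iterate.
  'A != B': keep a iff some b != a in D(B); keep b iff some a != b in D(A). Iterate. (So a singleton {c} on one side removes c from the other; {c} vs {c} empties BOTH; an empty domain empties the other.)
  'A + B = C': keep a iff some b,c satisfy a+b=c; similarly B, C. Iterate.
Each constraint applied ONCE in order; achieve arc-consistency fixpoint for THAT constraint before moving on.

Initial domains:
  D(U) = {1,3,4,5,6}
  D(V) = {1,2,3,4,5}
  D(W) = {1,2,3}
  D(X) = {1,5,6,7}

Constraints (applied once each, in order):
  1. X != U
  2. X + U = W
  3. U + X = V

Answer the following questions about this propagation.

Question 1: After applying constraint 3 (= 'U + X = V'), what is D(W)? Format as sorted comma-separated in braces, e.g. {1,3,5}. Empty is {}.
Constraint 1 (X != U) on D(X)={1,5,6,7} D(U)={1,3,4,5,6}: no change
Constraint 2 (X + U = W) on D(X)={1,5,6,7} D(U)={1,3,4,5,6} D(W)={1,2,3}: X {1,5,6,7}->{1}; U {1,3,4,5,6}->{1}; W {1,2,3}->{2}
Constraint 3 (U + X = V) on D(U)={1} D(X)={1} D(V)={1,2,3,4,5}: V {1,2,3,4,5}->{2}
So after constraint 3: D(W) = {2}

Answer: {2}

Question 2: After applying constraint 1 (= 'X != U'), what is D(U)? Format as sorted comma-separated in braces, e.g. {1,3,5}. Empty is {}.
Constraint 1 (X != U) on D(X)={1,5,6,7} D(U)={1,3,4,5,6}: no change
So after constraint 1: D(U) = {1,3,4,5,6}

Answer: {1,3,4,5,6}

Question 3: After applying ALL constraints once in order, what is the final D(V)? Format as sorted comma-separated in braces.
Answer: {2}

Derivation:
Constraint 1 (X != U) on D(X)={1,5,6,7} D(U)={1,3,4,5,6}: no change
Constraint 2 (X + U = W) on D(X)={1,5,6,7} D(U)={1,3,4,5,6} D(W)={1,2,3}: X {1,5,6,7}->{1}; U {1,3,4,5,6}->{1}; W {1,2,3}->{2}
Constraint 3 (U + X = V) on D(U)={1} D(X)={1} D(V)={1,2,3,4,5}: V {1,2,3,4,5}->{2}
So after all 3 constraints: D(V) = {2}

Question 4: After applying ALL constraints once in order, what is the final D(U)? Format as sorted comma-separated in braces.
Answer: {1}

Derivation:
Constraint 1 (X != U) on D(X)={1,5,6,7} D(U)={1,3,4,5,6}: no change
Constraint 2 (X + U = W) on D(X)={1,5,6,7} D(U)={1,3,4,5,6} D(W)={1,2,3}: X {1,5,6,7}->{1}; U {1,3,4,5,6}->{1}; W {1,2,3}->{2}
Constraint 3 (U + X = V) on D(U)={1} D(X)={1} D(V)={1,2,3,4,5}: V {1,2,3,4,5}->{2}
So after all 3 constraints: D(U) = {1}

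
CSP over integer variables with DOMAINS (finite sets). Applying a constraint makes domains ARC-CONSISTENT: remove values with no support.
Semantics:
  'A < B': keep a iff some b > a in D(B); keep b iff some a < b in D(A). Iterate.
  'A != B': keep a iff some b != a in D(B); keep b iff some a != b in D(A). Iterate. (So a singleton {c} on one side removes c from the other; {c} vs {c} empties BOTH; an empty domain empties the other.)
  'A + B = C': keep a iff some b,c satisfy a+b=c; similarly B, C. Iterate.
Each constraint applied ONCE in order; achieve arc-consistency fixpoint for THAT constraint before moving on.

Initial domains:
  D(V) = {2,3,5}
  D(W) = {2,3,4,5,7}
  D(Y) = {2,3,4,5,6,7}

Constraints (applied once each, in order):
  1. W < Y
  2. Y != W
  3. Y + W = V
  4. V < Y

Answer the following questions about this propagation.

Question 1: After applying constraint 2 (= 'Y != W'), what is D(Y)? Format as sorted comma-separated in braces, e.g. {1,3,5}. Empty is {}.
Answer: {3,4,5,6,7}

Derivation:
Constraint 1 (W < Y) on D(W)={2,3,4,5,7} D(Y)={2,3,4,5,6,7}: W {2,3,4,5,7}->{2,3,4,5}; Y {2,3,4,5,6,7}->{3,4,5,6,7}
Constraint 2 (Y != W) on D(Y)={3,4,5,6,7} D(W)={2,3,4,5}: no change
So after constraint 2: D(Y) = {3,4,5,6,7}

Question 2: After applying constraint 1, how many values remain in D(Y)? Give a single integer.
Constraint 1 (W < Y) on D(W)={2,3,4,5,7} D(Y)={2,3,4,5,6,7}: W {2,3,4,5,7}->{2,3,4,5}; Y {2,3,4,5,6,7}->{3,4,5,6,7}
So after constraint 1: D(Y)={3,4,5,6,7}, size = 5

Answer: 5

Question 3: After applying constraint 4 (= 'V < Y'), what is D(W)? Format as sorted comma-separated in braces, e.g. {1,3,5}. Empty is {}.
Constraint 1 (W < Y) on D(W)={2,3,4,5,7} D(Y)={2,3,4,5,6,7}: W {2,3,4,5,7}->{2,3,4,5}; Y {2,3,4,5,6,7}->{3,4,5,6,7}
Constraint 2 (Y != W) on D(Y)={3,4,5,6,7} D(W)={2,3,4,5}: no change
Constraint 3 (Y + W = V) on D(Y)={3,4,5,6,7} D(W)={2,3,4,5} D(V)={2,3,5}: Y {3,4,5,6,7}->{3}; W {2,3,4,5}->{2}; V {2,3,5}->{5}
Constraint 4 (V < Y) on D(V)={5} D(Y)={3}: V {5}->{}; Y {3}->{}
So after constraint 4: D(W) = {2}

Answer: {2}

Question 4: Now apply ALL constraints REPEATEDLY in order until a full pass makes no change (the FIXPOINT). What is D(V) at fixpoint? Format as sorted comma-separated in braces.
pass 0 (initial): D(V)={2,3,5}
pass 1: V {2,3,5}->{}; W {2,3,4,5,7}->{2}; Y {2,3,4,5,6,7}->{}
pass 2: W {2}->{}
pass 3: no change
Fixpoint after 3 passes: D(V) = {}

Answer: {}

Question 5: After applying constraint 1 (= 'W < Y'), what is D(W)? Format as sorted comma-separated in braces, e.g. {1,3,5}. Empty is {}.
Answer: {2,3,4,5}

Derivation:
Constraint 1 (W < Y) on D(W)={2,3,4,5,7} D(Y)={2,3,4,5,6,7}: W {2,3,4,5,7}->{2,3,4,5}; Y {2,3,4,5,6,7}->{3,4,5,6,7}
So after constraint 1: D(W) = {2,3,4,5}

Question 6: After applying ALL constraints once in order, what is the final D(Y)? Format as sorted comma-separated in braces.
Constraint 1 (W < Y) on D(W)={2,3,4,5,7} D(Y)={2,3,4,5,6,7}: W {2,3,4,5,7}->{2,3,4,5}; Y {2,3,4,5,6,7}->{3,4,5,6,7}
Constraint 2 (Y != W) on D(Y)={3,4,5,6,7} D(W)={2,3,4,5}: no change
Constraint 3 (Y + W = V) on D(Y)={3,4,5,6,7} D(W)={2,3,4,5} D(V)={2,3,5}: Y {3,4,5,6,7}->{3}; W {2,3,4,5}->{2}; V {2,3,5}->{5}
Constraint 4 (V < Y) on D(V)={5} D(Y)={3}: V {5}->{}; Y {3}->{}
So after all 4 constraints: D(Y) = {}

Answer: {}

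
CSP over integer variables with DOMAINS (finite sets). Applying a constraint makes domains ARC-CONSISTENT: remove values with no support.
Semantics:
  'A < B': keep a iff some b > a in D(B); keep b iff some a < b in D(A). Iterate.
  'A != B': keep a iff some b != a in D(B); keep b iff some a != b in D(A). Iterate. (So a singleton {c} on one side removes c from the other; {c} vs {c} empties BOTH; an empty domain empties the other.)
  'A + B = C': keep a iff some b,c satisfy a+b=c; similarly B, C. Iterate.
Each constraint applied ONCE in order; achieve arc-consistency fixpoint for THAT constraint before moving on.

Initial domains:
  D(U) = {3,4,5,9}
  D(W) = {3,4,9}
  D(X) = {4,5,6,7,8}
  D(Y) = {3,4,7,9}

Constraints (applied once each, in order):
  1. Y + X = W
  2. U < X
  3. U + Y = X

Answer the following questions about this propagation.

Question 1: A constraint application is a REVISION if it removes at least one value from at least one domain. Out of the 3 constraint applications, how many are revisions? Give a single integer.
Constraint 1 (Y + X = W) on D(Y)={3,4,7,9} D(X)={4,5,6,7,8} D(W)={3,4,9}: Y {3,4,7,9}->{3,4}; X {4,5,6,7,8}->{5,6}; W {3,4,9}->{9} => REVISION
Constraint 2 (U < X) on D(U)={3,4,5,9} D(X)={5,6}: U {3,4,5,9}->{3,4,5} => REVISION
Constraint 3 (U + Y = X) on D(U)={3,4,5} D(Y)={3,4} D(X)={5,6}: U {3,4,5}->{3}; Y {3,4}->{3}; X {5,6}->{6} => REVISION
Total revisions = 3

Answer: 3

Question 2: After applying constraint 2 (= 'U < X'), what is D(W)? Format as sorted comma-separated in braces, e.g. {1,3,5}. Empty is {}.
Answer: {9}

Derivation:
Constraint 1 (Y + X = W) on D(Y)={3,4,7,9} D(X)={4,5,6,7,8} D(W)={3,4,9}: Y {3,4,7,9}->{3,4}; X {4,5,6,7,8}->{5,6}; W {3,4,9}->{9}
Constraint 2 (U < X) on D(U)={3,4,5,9} D(X)={5,6}: U {3,4,5,9}->{3,4,5}
So after constraint 2: D(W) = {9}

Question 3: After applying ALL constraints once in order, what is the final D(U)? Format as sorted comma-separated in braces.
Constraint 1 (Y + X = W) on D(Y)={3,4,7,9} D(X)={4,5,6,7,8} D(W)={3,4,9}: Y {3,4,7,9}->{3,4}; X {4,5,6,7,8}->{5,6}; W {3,4,9}->{9}
Constraint 2 (U < X) on D(U)={3,4,5,9} D(X)={5,6}: U {3,4,5,9}->{3,4,5}
Constraint 3 (U + Y = X) on D(U)={3,4,5} D(Y)={3,4} D(X)={5,6}: U {3,4,5}->{3}; Y {3,4}->{3}; X {5,6}->{6}
So after all 3 constraints: D(U) = {3}

Answer: {3}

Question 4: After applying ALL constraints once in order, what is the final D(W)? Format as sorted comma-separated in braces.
Answer: {9}

Derivation:
Constraint 1 (Y + X = W) on D(Y)={3,4,7,9} D(X)={4,5,6,7,8} D(W)={3,4,9}: Y {3,4,7,9}->{3,4}; X {4,5,6,7,8}->{5,6}; W {3,4,9}->{9}
Constraint 2 (U < X) on D(U)={3,4,5,9} D(X)={5,6}: U {3,4,5,9}->{3,4,5}
Constraint 3 (U + Y = X) on D(U)={3,4,5} D(Y)={3,4} D(X)={5,6}: U {3,4,5}->{3}; Y {3,4}->{3}; X {5,6}->{6}
So after all 3 constraints: D(W) = {9}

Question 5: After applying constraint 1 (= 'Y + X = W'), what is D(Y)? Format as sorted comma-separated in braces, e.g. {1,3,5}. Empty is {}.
Answer: {3,4}

Derivation:
Constraint 1 (Y + X = W) on D(Y)={3,4,7,9} D(X)={4,5,6,7,8} D(W)={3,4,9}: Y {3,4,7,9}->{3,4}; X {4,5,6,7,8}->{5,6}; W {3,4,9}->{9}
So after constraint 1: D(Y) = {3,4}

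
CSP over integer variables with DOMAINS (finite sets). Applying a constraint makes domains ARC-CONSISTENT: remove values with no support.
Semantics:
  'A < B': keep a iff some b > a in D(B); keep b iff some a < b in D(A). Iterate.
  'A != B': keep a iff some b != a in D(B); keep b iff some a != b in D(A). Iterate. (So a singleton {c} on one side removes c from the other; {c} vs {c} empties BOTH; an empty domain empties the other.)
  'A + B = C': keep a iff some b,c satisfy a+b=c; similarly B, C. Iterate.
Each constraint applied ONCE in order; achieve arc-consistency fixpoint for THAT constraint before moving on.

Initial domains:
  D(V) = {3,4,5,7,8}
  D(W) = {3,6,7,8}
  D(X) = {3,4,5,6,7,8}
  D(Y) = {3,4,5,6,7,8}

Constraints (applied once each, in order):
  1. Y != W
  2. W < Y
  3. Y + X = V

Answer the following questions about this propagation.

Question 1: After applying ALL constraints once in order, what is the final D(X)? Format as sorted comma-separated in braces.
Constraint 1 (Y != W) on D(Y)={3,4,5,6,7,8} D(W)={3,6,7,8}: no change
Constraint 2 (W < Y) on D(W)={3,6,7,8} D(Y)={3,4,5,6,7,8}: W {3,6,7,8}->{3,6,7}; Y {3,4,5,6,7,8}->{4,5,6,7,8}
Constraint 3 (Y + X = V) on D(Y)={4,5,6,7,8} D(X)={3,4,5,6,7,8} D(V)={3,4,5,7,8}: Y {4,5,6,7,8}->{4,5}; X {3,4,5,6,7,8}->{3,4}; V {3,4,5,7,8}->{7,8}
So after all 3 constraints: D(X) = {3,4}

Answer: {3,4}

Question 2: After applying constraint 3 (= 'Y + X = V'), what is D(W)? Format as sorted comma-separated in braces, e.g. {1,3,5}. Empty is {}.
Answer: {3,6,7}

Derivation:
Constraint 1 (Y != W) on D(Y)={3,4,5,6,7,8} D(W)={3,6,7,8}: no change
Constraint 2 (W < Y) on D(W)={3,6,7,8} D(Y)={3,4,5,6,7,8}: W {3,6,7,8}->{3,6,7}; Y {3,4,5,6,7,8}->{4,5,6,7,8}
Constraint 3 (Y + X = V) on D(Y)={4,5,6,7,8} D(X)={3,4,5,6,7,8} D(V)={3,4,5,7,8}: Y {4,5,6,7,8}->{4,5}; X {3,4,5,6,7,8}->{3,4}; V {3,4,5,7,8}->{7,8}
So after constraint 3: D(W) = {3,6,7}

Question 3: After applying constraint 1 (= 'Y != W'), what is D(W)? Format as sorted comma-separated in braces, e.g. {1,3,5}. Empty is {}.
Answer: {3,6,7,8}

Derivation:
Constraint 1 (Y != W) on D(Y)={3,4,5,6,7,8} D(W)={3,6,7,8}: no change
So after constraint 1: D(W) = {3,6,7,8}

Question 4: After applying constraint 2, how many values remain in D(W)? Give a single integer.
Answer: 3

Derivation:
Constraint 1 (Y != W) on D(Y)={3,4,5,6,7,8} D(W)={3,6,7,8}: no change
Constraint 2 (W < Y) on D(W)={3,6,7,8} D(Y)={3,4,5,6,7,8}: W {3,6,7,8}->{3,6,7}; Y {3,4,5,6,7,8}->{4,5,6,7,8}
So after constraint 2: D(W)={3,6,7}, size = 3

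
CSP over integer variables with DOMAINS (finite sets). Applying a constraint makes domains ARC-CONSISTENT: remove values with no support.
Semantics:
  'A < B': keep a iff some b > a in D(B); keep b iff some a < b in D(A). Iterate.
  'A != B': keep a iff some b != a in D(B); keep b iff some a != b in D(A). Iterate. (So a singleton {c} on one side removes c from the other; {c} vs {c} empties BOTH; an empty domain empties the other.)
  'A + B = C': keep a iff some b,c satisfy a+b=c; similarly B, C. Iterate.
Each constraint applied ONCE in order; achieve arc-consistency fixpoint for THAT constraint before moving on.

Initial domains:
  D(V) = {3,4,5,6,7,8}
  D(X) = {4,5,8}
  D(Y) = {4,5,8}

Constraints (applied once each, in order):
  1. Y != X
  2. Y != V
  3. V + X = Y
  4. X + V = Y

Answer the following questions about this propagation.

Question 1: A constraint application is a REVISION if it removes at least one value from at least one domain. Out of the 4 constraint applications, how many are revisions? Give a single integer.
Answer: 1

Derivation:
Constraint 1 (Y != X) on D(Y)={4,5,8} D(X)={4,5,8}: no change => not a revision
Constraint 2 (Y != V) on D(Y)={4,5,8} D(V)={3,4,5,6,7,8}: no change => not a revision
Constraint 3 (V + X = Y) on D(V)={3,4,5,6,7,8} D(X)={4,5,8} D(Y)={4,5,8}: V {3,4,5,6,7,8}->{3,4}; X {4,5,8}->{4,5}; Y {4,5,8}->{8} => REVISION
Constraint 4 (X + V = Y) on D(X)={4,5} D(V)={3,4} D(Y)={8}: no change => not a revision
Total revisions = 1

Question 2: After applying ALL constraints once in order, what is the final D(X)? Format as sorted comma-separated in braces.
Answer: {4,5}

Derivation:
Constraint 1 (Y != X) on D(Y)={4,5,8} D(X)={4,5,8}: no change
Constraint 2 (Y != V) on D(Y)={4,5,8} D(V)={3,4,5,6,7,8}: no change
Constraint 3 (V + X = Y) on D(V)={3,4,5,6,7,8} D(X)={4,5,8} D(Y)={4,5,8}: V {3,4,5,6,7,8}->{3,4}; X {4,5,8}->{4,5}; Y {4,5,8}->{8}
Constraint 4 (X + V = Y) on D(X)={4,5} D(V)={3,4} D(Y)={8}: no change
So after all 4 constraints: D(X) = {4,5}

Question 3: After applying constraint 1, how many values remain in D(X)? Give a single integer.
Constraint 1 (Y != X) on D(Y)={4,5,8} D(X)={4,5,8}: no change
So after constraint 1: D(X)={4,5,8}, size = 3

Answer: 3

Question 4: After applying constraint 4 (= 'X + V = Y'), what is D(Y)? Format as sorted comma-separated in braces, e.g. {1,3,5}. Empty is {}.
Constraint 1 (Y != X) on D(Y)={4,5,8} D(X)={4,5,8}: no change
Constraint 2 (Y != V) on D(Y)={4,5,8} D(V)={3,4,5,6,7,8}: no change
Constraint 3 (V + X = Y) on D(V)={3,4,5,6,7,8} D(X)={4,5,8} D(Y)={4,5,8}: V {3,4,5,6,7,8}->{3,4}; X {4,5,8}->{4,5}; Y {4,5,8}->{8}
Constraint 4 (X + V = Y) on D(X)={4,5} D(V)={3,4} D(Y)={8}: no change
So after constraint 4: D(Y) = {8}

Answer: {8}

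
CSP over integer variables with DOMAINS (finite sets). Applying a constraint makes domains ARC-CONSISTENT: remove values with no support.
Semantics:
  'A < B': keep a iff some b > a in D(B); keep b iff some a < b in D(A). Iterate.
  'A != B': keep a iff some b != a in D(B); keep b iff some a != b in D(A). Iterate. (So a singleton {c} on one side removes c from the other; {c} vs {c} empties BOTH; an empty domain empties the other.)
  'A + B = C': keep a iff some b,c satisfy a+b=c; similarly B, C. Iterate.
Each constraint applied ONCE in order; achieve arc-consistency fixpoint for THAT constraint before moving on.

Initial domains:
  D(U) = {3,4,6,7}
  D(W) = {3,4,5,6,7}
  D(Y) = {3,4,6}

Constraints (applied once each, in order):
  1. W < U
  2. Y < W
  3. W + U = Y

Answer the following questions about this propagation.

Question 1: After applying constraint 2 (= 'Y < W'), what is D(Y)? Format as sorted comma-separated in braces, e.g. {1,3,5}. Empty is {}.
Answer: {3,4}

Derivation:
Constraint 1 (W < U) on D(W)={3,4,5,6,7} D(U)={3,4,6,7}: W {3,4,5,6,7}->{3,4,5,6}; U {3,4,6,7}->{4,6,7}
Constraint 2 (Y < W) on D(Y)={3,4,6} D(W)={3,4,5,6}: Y {3,4,6}->{3,4}; W {3,4,5,6}->{4,5,6}
So after constraint 2: D(Y) = {3,4}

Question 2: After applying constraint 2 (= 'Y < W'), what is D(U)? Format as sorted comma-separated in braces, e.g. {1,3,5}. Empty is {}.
Constraint 1 (W < U) on D(W)={3,4,5,6,7} D(U)={3,4,6,7}: W {3,4,5,6,7}->{3,4,5,6}; U {3,4,6,7}->{4,6,7}
Constraint 2 (Y < W) on D(Y)={3,4,6} D(W)={3,4,5,6}: Y {3,4,6}->{3,4}; W {3,4,5,6}->{4,5,6}
So after constraint 2: D(U) = {4,6,7}

Answer: {4,6,7}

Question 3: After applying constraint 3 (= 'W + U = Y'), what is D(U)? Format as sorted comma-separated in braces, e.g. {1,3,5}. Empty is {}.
Answer: {}

Derivation:
Constraint 1 (W < U) on D(W)={3,4,5,6,7} D(U)={3,4,6,7}: W {3,4,5,6,7}->{3,4,5,6}; U {3,4,6,7}->{4,6,7}
Constraint 2 (Y < W) on D(Y)={3,4,6} D(W)={3,4,5,6}: Y {3,4,6}->{3,4}; W {3,4,5,6}->{4,5,6}
Constraint 3 (W + U = Y) on D(W)={4,5,6} D(U)={4,6,7} D(Y)={3,4}: W {4,5,6}->{}; U {4,6,7}->{}; Y {3,4}->{}
So after constraint 3: D(U) = {}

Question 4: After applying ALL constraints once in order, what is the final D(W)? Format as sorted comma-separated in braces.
Constraint 1 (W < U) on D(W)={3,4,5,6,7} D(U)={3,4,6,7}: W {3,4,5,6,7}->{3,4,5,6}; U {3,4,6,7}->{4,6,7}
Constraint 2 (Y < W) on D(Y)={3,4,6} D(W)={3,4,5,6}: Y {3,4,6}->{3,4}; W {3,4,5,6}->{4,5,6}
Constraint 3 (W + U = Y) on D(W)={4,5,6} D(U)={4,6,7} D(Y)={3,4}: W {4,5,6}->{}; U {4,6,7}->{}; Y {3,4}->{}
So after all 3 constraints: D(W) = {}

Answer: {}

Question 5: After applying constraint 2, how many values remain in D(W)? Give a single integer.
Answer: 3

Derivation:
Constraint 1 (W < U) on D(W)={3,4,5,6,7} D(U)={3,4,6,7}: W {3,4,5,6,7}->{3,4,5,6}; U {3,4,6,7}->{4,6,7}
Constraint 2 (Y < W) on D(Y)={3,4,6} D(W)={3,4,5,6}: Y {3,4,6}->{3,4}; W {3,4,5,6}->{4,5,6}
So after constraint 2: D(W)={4,5,6}, size = 3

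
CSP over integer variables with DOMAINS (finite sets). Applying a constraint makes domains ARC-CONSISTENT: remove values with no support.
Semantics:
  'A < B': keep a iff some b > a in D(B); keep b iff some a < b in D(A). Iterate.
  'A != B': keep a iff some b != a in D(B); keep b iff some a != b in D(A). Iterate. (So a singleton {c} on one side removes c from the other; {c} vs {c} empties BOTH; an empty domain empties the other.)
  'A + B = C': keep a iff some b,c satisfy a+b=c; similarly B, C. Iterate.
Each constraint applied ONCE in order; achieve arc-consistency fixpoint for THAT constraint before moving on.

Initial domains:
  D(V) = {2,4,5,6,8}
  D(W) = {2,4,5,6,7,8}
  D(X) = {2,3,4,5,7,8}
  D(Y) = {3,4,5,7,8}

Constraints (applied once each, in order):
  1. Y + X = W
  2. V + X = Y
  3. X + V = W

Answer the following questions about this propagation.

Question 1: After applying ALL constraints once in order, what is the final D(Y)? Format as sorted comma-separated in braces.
Constraint 1 (Y + X = W) on D(Y)={3,4,5,7,8} D(X)={2,3,4,5,7,8} D(W)={2,4,5,6,7,8}: Y {3,4,5,7,8}->{3,4,5}; X {2,3,4,5,7,8}->{2,3,4,5}; W {2,4,5,6,7,8}->{5,6,7,8}
Constraint 2 (V + X = Y) on D(V)={2,4,5,6,8} D(X)={2,3,4,5} D(Y)={3,4,5}: V {2,4,5,6,8}->{2}; X {2,3,4,5}->{2,3}; Y {3,4,5}->{4,5}
Constraint 3 (X + V = W) on D(X)={2,3} D(V)={2} D(W)={5,6,7,8}: X {2,3}->{3}; W {5,6,7,8}->{5}
So after all 3 constraints: D(Y) = {4,5}

Answer: {4,5}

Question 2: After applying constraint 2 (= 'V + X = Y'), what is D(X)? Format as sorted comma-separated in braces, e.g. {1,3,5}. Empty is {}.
Constraint 1 (Y + X = W) on D(Y)={3,4,5,7,8} D(X)={2,3,4,5,7,8} D(W)={2,4,5,6,7,8}: Y {3,4,5,7,8}->{3,4,5}; X {2,3,4,5,7,8}->{2,3,4,5}; W {2,4,5,6,7,8}->{5,6,7,8}
Constraint 2 (V + X = Y) on D(V)={2,4,5,6,8} D(X)={2,3,4,5} D(Y)={3,4,5}: V {2,4,5,6,8}->{2}; X {2,3,4,5}->{2,3}; Y {3,4,5}->{4,5}
So after constraint 2: D(X) = {2,3}

Answer: {2,3}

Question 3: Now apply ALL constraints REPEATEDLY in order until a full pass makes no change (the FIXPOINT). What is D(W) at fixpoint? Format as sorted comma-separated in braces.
pass 0 (initial): D(W)={2,4,5,6,7,8}
pass 1: V {2,4,5,6,8}->{2}; W {2,4,5,6,7,8}->{5}; X {2,3,4,5,7,8}->{3}; Y {3,4,5,7,8}->{4,5}
pass 2: V {2}->{}; W {5}->{}; X {3}->{}; Y {4,5}->{}
pass 3: no change
Fixpoint after 3 passes: D(W) = {}

Answer: {}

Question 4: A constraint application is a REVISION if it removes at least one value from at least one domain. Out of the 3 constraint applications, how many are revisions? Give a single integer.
Answer: 3

Derivation:
Constraint 1 (Y + X = W) on D(Y)={3,4,5,7,8} D(X)={2,3,4,5,7,8} D(W)={2,4,5,6,7,8}: Y {3,4,5,7,8}->{3,4,5}; X {2,3,4,5,7,8}->{2,3,4,5}; W {2,4,5,6,7,8}->{5,6,7,8} => REVISION
Constraint 2 (V + X = Y) on D(V)={2,4,5,6,8} D(X)={2,3,4,5} D(Y)={3,4,5}: V {2,4,5,6,8}->{2}; X {2,3,4,5}->{2,3}; Y {3,4,5}->{4,5} => REVISION
Constraint 3 (X + V = W) on D(X)={2,3} D(V)={2} D(W)={5,6,7,8}: X {2,3}->{3}; W {5,6,7,8}->{5} => REVISION
Total revisions = 3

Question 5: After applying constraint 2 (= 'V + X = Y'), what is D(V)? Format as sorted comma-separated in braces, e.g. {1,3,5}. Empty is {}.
Constraint 1 (Y + X = W) on D(Y)={3,4,5,7,8} D(X)={2,3,4,5,7,8} D(W)={2,4,5,6,7,8}: Y {3,4,5,7,8}->{3,4,5}; X {2,3,4,5,7,8}->{2,3,4,5}; W {2,4,5,6,7,8}->{5,6,7,8}
Constraint 2 (V + X = Y) on D(V)={2,4,5,6,8} D(X)={2,3,4,5} D(Y)={3,4,5}: V {2,4,5,6,8}->{2}; X {2,3,4,5}->{2,3}; Y {3,4,5}->{4,5}
So after constraint 2: D(V) = {2}

Answer: {2}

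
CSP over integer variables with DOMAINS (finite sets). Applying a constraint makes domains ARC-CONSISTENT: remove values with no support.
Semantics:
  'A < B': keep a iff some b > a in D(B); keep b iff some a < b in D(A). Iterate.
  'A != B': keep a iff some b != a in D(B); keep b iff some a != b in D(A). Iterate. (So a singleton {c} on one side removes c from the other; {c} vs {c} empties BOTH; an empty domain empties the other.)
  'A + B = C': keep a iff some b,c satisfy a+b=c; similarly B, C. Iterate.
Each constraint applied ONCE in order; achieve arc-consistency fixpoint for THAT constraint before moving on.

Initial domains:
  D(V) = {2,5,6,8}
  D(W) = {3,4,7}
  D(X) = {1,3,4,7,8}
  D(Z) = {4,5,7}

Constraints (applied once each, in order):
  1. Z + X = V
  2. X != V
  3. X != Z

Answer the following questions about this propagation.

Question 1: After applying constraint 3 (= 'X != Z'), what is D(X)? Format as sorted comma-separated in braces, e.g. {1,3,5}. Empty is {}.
Answer: {1,3,4}

Derivation:
Constraint 1 (Z + X = V) on D(Z)={4,5,7} D(X)={1,3,4,7,8} D(V)={2,5,6,8}: X {1,3,4,7,8}->{1,3,4}; V {2,5,6,8}->{5,6,8}
Constraint 2 (X != V) on D(X)={1,3,4} D(V)={5,6,8}: no change
Constraint 3 (X != Z) on D(X)={1,3,4} D(Z)={4,5,7}: no change
So after constraint 3: D(X) = {1,3,4}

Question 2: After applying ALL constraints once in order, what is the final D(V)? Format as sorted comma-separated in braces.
Answer: {5,6,8}

Derivation:
Constraint 1 (Z + X = V) on D(Z)={4,5,7} D(X)={1,3,4,7,8} D(V)={2,5,6,8}: X {1,3,4,7,8}->{1,3,4}; V {2,5,6,8}->{5,6,8}
Constraint 2 (X != V) on D(X)={1,3,4} D(V)={5,6,8}: no change
Constraint 3 (X != Z) on D(X)={1,3,4} D(Z)={4,5,7}: no change
So after all 3 constraints: D(V) = {5,6,8}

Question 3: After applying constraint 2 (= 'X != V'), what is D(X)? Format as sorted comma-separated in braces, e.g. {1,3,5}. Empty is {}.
Constraint 1 (Z + X = V) on D(Z)={4,5,7} D(X)={1,3,4,7,8} D(V)={2,5,6,8}: X {1,3,4,7,8}->{1,3,4}; V {2,5,6,8}->{5,6,8}
Constraint 2 (X != V) on D(X)={1,3,4} D(V)={5,6,8}: no change
So after constraint 2: D(X) = {1,3,4}

Answer: {1,3,4}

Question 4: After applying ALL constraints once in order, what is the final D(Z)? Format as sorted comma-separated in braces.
Constraint 1 (Z + X = V) on D(Z)={4,5,7} D(X)={1,3,4,7,8} D(V)={2,5,6,8}: X {1,3,4,7,8}->{1,3,4}; V {2,5,6,8}->{5,6,8}
Constraint 2 (X != V) on D(X)={1,3,4} D(V)={5,6,8}: no change
Constraint 3 (X != Z) on D(X)={1,3,4} D(Z)={4,5,7}: no change
So after all 3 constraints: D(Z) = {4,5,7}

Answer: {4,5,7}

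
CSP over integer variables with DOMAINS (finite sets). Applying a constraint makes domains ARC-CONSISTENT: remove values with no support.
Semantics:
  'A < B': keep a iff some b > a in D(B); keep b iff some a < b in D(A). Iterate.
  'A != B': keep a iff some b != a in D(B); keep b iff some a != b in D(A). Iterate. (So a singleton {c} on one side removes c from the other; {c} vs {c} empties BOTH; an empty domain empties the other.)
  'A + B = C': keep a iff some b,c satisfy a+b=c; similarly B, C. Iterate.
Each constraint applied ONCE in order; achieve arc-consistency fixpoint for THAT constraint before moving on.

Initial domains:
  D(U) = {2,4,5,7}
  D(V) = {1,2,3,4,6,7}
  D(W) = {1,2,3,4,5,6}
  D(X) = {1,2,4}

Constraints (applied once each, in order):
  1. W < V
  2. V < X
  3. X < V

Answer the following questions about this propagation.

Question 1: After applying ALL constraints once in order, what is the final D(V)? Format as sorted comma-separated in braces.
Answer: {}

Derivation:
Constraint 1 (W < V) on D(W)={1,2,3,4,5,6} D(V)={1,2,3,4,6,7}: V {1,2,3,4,6,7}->{2,3,4,6,7}
Constraint 2 (V < X) on D(V)={2,3,4,6,7} D(X)={1,2,4}: V {2,3,4,6,7}->{2,3}; X {1,2,4}->{4}
Constraint 3 (X < V) on D(X)={4} D(V)={2,3}: X {4}->{}; V {2,3}->{}
So after all 3 constraints: D(V) = {}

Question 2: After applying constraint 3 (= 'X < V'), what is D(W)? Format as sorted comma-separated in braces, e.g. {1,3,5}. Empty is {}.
Answer: {1,2,3,4,5,6}

Derivation:
Constraint 1 (W < V) on D(W)={1,2,3,4,5,6} D(V)={1,2,3,4,6,7}: V {1,2,3,4,6,7}->{2,3,4,6,7}
Constraint 2 (V < X) on D(V)={2,3,4,6,7} D(X)={1,2,4}: V {2,3,4,6,7}->{2,3}; X {1,2,4}->{4}
Constraint 3 (X < V) on D(X)={4} D(V)={2,3}: X {4}->{}; V {2,3}->{}
So after constraint 3: D(W) = {1,2,3,4,5,6}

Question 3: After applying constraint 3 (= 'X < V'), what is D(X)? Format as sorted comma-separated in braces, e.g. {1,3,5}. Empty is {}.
Answer: {}

Derivation:
Constraint 1 (W < V) on D(W)={1,2,3,4,5,6} D(V)={1,2,3,4,6,7}: V {1,2,3,4,6,7}->{2,3,4,6,7}
Constraint 2 (V < X) on D(V)={2,3,4,6,7} D(X)={1,2,4}: V {2,3,4,6,7}->{2,3}; X {1,2,4}->{4}
Constraint 3 (X < V) on D(X)={4} D(V)={2,3}: X {4}->{}; V {2,3}->{}
So after constraint 3: D(X) = {}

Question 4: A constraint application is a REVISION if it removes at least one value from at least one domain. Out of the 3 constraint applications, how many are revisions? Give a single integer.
Answer: 3

Derivation:
Constraint 1 (W < V) on D(W)={1,2,3,4,5,6} D(V)={1,2,3,4,6,7}: V {1,2,3,4,6,7}->{2,3,4,6,7} => REVISION
Constraint 2 (V < X) on D(V)={2,3,4,6,7} D(X)={1,2,4}: V {2,3,4,6,7}->{2,3}; X {1,2,4}->{4} => REVISION
Constraint 3 (X < V) on D(X)={4} D(V)={2,3}: X {4}->{}; V {2,3}->{} => REVISION
Total revisions = 3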